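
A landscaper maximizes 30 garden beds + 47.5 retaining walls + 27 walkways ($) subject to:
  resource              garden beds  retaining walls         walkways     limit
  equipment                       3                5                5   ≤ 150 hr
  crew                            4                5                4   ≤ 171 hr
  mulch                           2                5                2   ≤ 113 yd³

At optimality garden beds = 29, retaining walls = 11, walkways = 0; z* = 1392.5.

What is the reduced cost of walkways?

Binding: crew and mulch. Non-binding: equipment (8 unused).
Since equipment is not tight, its dual is 0.
From A_Bᵀ y = c: 4·y_crew + 2·y_mulch = 30; 5·y_crew + 5·y_mulch = 47.5.
Solving: y_crew = 5.5, y_mulch = 4.
Reduced cost of walkways: c₃ − yᵀa₃ = 27 − (5.5·4 + 4·2) = 27 − 30 = -3.

-3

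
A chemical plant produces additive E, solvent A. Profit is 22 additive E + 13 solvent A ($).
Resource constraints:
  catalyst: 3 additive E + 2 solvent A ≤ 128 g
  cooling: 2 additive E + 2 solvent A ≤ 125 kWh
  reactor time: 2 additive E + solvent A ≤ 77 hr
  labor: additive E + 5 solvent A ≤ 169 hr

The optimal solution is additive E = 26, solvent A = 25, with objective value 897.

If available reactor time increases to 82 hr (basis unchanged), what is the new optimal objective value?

At the optimum: catalyst uses 128 of 128 (binding); cooling uses 102 of 125 (slack = 23); reactor time uses 77 of 77 (binding); labor uses 151 of 169 (slack = 18).
Slack constraints have shadow price 0 (complementary slackness).
Dual feasibility on the basic columns requires 3·y_catalyst + 2·y_reactor time = 22, 2·y_catalyst + 1·y_reactor time = 13.
→ y_catalyst = 4 and y_reactor time = 5.
Δz = y_reactor time·Δb = 5 × (5) = 25, so new z* = 897 + 25 = 922.

922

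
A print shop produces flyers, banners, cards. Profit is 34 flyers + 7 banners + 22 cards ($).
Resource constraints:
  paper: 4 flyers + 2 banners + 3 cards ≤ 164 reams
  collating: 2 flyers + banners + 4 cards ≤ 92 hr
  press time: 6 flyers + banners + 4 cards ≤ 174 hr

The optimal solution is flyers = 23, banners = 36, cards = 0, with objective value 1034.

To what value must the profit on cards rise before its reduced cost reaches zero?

At the optimum: paper uses 164 of 164 (binding); collating uses 82 of 92 (slack = 10); press time uses 174 of 174 (binding).
By complementary slackness, y = 0 for the non-binding constraint.
The binding rows give the dual system: 4·y_paper + 6·y_press time = 34 and 2·y_paper + 1·y_press time = 7.
Solving: y_paper = 1, y_press time = 5.
cards enters the basis when its profit ≥ yᵀa₃ = 1·3 + 5·4 = 23.

23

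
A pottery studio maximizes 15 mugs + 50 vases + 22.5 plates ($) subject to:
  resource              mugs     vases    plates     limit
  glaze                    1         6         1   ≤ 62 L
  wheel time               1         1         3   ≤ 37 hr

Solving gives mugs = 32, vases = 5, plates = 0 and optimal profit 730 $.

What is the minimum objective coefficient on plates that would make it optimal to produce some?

31

At the optimum: glaze uses 62 of 62 (binding); wheel time uses 37 of 37 (binding).
The binding rows give the dual system: 1·y_glaze + 1·y_wheel time = 15 and 6·y_glaze + 1·y_wheel time = 50.
Solving: y_glaze = 7, y_wheel time = 8.
plates enters the basis when its profit ≥ yᵀa₃ = 7·1 + 8·3 = 31.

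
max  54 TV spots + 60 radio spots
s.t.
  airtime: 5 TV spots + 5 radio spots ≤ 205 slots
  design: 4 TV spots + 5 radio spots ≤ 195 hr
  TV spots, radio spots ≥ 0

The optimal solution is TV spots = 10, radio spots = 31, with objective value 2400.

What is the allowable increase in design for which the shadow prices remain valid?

Binding constraints: airtime, design. The basis is B = [[5,5],[4,5]] with det 5.
Per unit increase in design, x* moves by d = (-1, 1).
The basis stays optimal until TV spots reaches 0; allowable increase = 10 hr.

10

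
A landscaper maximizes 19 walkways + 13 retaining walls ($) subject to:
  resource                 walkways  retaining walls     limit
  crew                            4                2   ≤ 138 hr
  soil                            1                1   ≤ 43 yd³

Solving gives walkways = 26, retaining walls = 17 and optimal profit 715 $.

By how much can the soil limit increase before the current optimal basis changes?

26

Binding constraints: crew, soil. The basis is B = [[4,2],[1,1]] with det 2.
Per unit increase in soil, x* moves by d = (-1, 2).
The basis stays optimal until walkways reaches 0; allowable increase = 26 yd³.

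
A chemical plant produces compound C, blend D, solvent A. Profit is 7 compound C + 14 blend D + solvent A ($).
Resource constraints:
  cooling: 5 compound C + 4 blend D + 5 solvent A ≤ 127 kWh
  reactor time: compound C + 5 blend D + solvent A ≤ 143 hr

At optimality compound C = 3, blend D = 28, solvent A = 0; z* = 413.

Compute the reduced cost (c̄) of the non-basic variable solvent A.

At the optimum: cooling uses 127 of 127 (binding); reactor time uses 143 of 143 (binding).
Dual feasibility on the basic columns requires 5·y_cooling + 1·y_reactor time = 7, 4·y_cooling + 5·y_reactor time = 14.
This yields shadow prices y_cooling = 1, y_reactor time = 2.
Reduced cost of solvent A: c₃ − yᵀa₃ = 1 − (1·5 + 2·1) = 1 − 7 = -6.

-6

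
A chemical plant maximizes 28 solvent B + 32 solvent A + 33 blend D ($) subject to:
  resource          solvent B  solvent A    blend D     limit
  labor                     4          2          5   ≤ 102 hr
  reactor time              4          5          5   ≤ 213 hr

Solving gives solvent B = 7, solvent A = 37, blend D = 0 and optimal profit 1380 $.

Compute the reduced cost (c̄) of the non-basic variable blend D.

At the optimum: labor uses 102 of 102 (binding); reactor time uses 213 of 213 (binding).
From A_Bᵀ y = c: 4·y_labor + 4·y_reactor time = 28; 2·y_labor + 5·y_reactor time = 32.
This yields shadow prices y_labor = 1, y_reactor time = 6.
Reduced cost of blend D: c₃ − yᵀa₃ = 33 − (1·5 + 6·5) = 33 − 35 = -2.

-2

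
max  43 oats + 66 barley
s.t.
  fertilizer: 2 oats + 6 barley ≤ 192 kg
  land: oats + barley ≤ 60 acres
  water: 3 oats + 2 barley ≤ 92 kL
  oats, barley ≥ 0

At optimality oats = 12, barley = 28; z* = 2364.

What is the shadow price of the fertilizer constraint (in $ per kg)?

At the optimum: fertilizer uses 192 of 192 (binding); land uses 40 of 60 (slack = 20); water uses 92 of 92 (binding).
Since land is not tight, its dual is 0.
From A_Bᵀ y = c: 2·y_fertilizer + 3·y_water = 43; 6·y_fertilizer + 2·y_water = 66.
→ y_fertilizer = 8 and y_water = 9.
Shadow price of fertilizer = 8.

8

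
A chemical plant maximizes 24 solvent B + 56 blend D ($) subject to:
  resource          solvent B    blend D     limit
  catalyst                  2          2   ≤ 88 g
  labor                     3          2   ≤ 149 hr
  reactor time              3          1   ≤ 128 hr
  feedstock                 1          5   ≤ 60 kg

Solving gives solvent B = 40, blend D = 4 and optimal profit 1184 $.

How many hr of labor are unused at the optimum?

21

labor used = 3·40 + 2·4 = 128; slack = 149 − 128 = 21.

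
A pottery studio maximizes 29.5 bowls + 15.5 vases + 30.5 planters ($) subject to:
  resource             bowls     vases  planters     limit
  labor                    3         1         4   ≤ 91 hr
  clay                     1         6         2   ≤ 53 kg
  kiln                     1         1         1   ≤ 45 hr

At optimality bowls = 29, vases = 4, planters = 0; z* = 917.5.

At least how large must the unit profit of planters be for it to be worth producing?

Binding: labor and clay. Non-binding: kiln (12 unused).
Since kiln is not tight, its dual is 0.
From A_Bᵀ y = c: 3·y_labor + 1·y_clay = 29.5; 1·y_labor + 6·y_clay = 15.5.
→ y_labor = 9.5 and y_clay = 1.
planters enters the basis when its profit ≥ yᵀa₃ = 9.5·4 + 1·2 = 40.

40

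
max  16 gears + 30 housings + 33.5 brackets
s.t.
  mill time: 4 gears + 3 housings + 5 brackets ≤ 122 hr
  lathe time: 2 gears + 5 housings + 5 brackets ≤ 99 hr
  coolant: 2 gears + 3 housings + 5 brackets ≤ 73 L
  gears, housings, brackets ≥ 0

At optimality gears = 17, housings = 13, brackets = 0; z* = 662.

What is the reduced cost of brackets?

Check each constraint at x*: mill time 107/122 (slack 15); lathe time 99/99 (tight); coolant 73/73 (tight).
Since mill time is not tight, its dual is 0.
The binding rows give the dual system: 2·y_lathe time + 2·y_coolant = 16 and 5·y_lathe time + 3·y_coolant = 30.
Solving: y_lathe time = 3, y_coolant = 5.
Reduced cost of brackets: c₃ − yᵀa₃ = 33.5 − (3·5 + 5·5) = 33.5 − 40 = -6.5.

-6.5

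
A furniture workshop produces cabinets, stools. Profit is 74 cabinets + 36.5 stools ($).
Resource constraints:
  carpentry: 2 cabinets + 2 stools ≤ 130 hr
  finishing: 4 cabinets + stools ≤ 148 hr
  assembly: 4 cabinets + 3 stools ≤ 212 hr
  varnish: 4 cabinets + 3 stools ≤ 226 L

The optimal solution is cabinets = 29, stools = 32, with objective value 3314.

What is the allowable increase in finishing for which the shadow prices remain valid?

64

Binding constraints: finishing, assembly. The basis is B = [[4,1],[4,3]] with det 8.
Per unit increase in finishing, x* moves by d = (0.375, -0.5).
The basis stays optimal until stools reaches 0; allowable increase = 64 hr.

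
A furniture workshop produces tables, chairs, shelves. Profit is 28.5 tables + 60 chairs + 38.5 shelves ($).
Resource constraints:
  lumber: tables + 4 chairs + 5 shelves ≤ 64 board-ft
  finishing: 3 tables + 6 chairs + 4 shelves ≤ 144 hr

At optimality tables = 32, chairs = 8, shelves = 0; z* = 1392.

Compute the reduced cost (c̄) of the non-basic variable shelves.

Both lumber and finishing are binding at x*.
The binding rows give the dual system: 1·y_lumber + 3·y_finishing = 28.5 and 4·y_lumber + 6·y_finishing = 60.
Solving: y_lumber = 1.5, y_finishing = 9.
Reduced cost of shelves: c₃ − yᵀa₃ = 38.5 − (1.5·5 + 9·4) = 38.5 − 43.5 = -5.

-5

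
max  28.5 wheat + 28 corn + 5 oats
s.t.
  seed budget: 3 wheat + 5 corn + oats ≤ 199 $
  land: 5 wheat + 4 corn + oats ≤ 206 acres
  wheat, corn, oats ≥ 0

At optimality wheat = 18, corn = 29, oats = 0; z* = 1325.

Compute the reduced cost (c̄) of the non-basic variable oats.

-1.5

Both seed budget and land are binding at x*.
From A_Bᵀ y = c: 3·y_seed budget + 5·y_land = 28.5; 5·y_seed budget + 4·y_land = 28.
Solving: y_seed budget = 2, y_land = 4.5.
Reduced cost of oats: c₃ − yᵀa₃ = 5 − (2·1 + 4.5·1) = 5 − 6.5 = -1.5.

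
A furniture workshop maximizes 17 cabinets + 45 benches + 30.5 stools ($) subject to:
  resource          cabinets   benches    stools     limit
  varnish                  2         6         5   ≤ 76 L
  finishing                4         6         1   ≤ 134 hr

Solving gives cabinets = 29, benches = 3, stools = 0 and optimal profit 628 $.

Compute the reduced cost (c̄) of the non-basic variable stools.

Check each constraint at x*: varnish 76/76 (tight); finishing 134/134 (tight).
From A_Bᵀ y = c: 2·y_varnish + 4·y_finishing = 17; 6·y_varnish + 6·y_finishing = 45.
Solving: y_varnish = 6.5, y_finishing = 1.
Reduced cost of stools: c₃ − yᵀa₃ = 30.5 − (6.5·5 + 1·1) = 30.5 − 33.5 = -3.

-3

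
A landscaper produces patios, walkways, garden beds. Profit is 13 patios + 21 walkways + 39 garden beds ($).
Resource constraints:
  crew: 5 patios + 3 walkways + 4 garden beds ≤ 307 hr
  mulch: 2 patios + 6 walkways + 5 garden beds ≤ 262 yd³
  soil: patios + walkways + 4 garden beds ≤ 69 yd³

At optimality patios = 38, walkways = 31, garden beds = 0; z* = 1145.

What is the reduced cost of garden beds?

Binding: mulch and soil. Non-binding: crew (24 unused).
By complementary slackness, y = 0 for the non-binding constraint.
Dual feasibility on the basic columns requires 2·y_mulch + 1·y_soil = 13, 6·y_mulch + 1·y_soil = 21.
→ y_mulch = 2 and y_soil = 9.
Reduced cost of garden beds: c₃ − yᵀa₃ = 39 − (2·5 + 9·4) = 39 − 46 = -7.

-7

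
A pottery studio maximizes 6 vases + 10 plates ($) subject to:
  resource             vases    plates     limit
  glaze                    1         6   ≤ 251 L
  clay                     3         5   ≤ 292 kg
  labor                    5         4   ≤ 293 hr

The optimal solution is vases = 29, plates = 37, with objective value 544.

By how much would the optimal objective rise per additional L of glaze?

Check each constraint at x*: glaze 251/251 (tight); clay 272/292 (slack 20); labor 293/293 (tight).
Slack constraints have shadow price 0 (complementary slackness).
Dual feasibility on the basic columns requires 1·y_glaze + 5·y_labor = 6, 6·y_glaze + 4·y_labor = 10.
→ y_glaze = 1 and y_labor = 1.
Shadow price of glaze = 1.

1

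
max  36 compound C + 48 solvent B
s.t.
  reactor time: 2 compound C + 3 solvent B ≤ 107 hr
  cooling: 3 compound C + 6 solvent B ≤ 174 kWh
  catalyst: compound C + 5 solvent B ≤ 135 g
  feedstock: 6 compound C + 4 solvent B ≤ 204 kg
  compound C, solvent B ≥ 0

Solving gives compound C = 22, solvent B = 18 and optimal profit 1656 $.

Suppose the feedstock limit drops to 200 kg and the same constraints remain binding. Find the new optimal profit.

At the optimum: reactor time uses 98 of 107 (slack = 9); cooling uses 174 of 174 (binding); catalyst uses 112 of 135 (slack = 23); feedstock uses 204 of 204 (binding).
By complementary slackness, y = 0 for the non-binding constraints.
The binding rows give the dual system: 3·y_cooling + 6·y_feedstock = 36 and 6·y_cooling + 4·y_feedstock = 48.
Solving: y_cooling = 6, y_feedstock = 3.
Δz = y_feedstock·Δb = 3 × (-4) = -12, so new z* = 1656 − 12 = 1644.

1644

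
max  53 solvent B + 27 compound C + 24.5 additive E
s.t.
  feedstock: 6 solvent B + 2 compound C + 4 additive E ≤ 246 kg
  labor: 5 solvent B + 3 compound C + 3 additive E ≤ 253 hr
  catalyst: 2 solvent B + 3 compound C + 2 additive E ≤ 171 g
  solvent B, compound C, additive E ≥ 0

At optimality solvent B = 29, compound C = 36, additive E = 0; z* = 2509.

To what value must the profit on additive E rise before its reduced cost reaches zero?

Binding: feedstock and labor. Non-binding: catalyst (5 unused).
By complementary slackness, y = 0 for the non-binding constraint.
The binding rows give the dual system: 6·y_feedstock + 5·y_labor = 53 and 2·y_feedstock + 3·y_labor = 27.
→ y_feedstock = 3 and y_labor = 7.
additive E enters the basis when its profit ≥ yᵀa₃ = 3·4 + 7·3 = 33.

33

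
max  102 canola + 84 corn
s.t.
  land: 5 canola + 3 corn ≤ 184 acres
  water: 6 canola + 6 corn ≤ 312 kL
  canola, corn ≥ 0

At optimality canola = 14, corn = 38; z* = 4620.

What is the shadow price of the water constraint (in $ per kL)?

9.5

At the optimum: land uses 184 of 184 (binding); water uses 312 of 312 (binding).
Dual feasibility on the basic columns requires 5·y_land + 6·y_water = 102, 3·y_land + 6·y_water = 84.
→ y_land = 9 and y_water = 9.5.
Shadow price of water = 9.5.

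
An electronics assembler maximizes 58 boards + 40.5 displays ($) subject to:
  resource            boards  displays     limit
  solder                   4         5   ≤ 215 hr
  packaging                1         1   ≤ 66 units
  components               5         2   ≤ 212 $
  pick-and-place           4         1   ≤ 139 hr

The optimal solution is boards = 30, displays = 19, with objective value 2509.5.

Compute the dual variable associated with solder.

Binding: solder and pick-and-place. Non-binding: packaging (17 unused), components (24 unused).
Slack constraints have shadow price 0 (complementary slackness).
From A_Bᵀ y = c: 4·y_solder + 4·y_pick-and-place = 58; 5·y_solder + 1·y_pick-and-place = 40.5.
Solving: y_solder = 6.5, y_pick-and-place = 8.
Shadow price of solder = 6.5.

6.5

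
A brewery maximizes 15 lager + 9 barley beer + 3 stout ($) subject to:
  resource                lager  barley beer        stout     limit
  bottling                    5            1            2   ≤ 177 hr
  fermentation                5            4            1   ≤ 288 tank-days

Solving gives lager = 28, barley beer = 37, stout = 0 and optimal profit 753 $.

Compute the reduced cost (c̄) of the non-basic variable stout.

At the optimum: bottling uses 177 of 177 (binding); fermentation uses 288 of 288 (binding).
From A_Bᵀ y = c: 5·y_bottling + 5·y_fermentation = 15; 1·y_bottling + 4·y_fermentation = 9.
Solving: y_bottling = 1, y_fermentation = 2.
Reduced cost of stout: c₃ − yᵀa₃ = 3 − (1·2 + 2·1) = 3 − 4 = -1.

-1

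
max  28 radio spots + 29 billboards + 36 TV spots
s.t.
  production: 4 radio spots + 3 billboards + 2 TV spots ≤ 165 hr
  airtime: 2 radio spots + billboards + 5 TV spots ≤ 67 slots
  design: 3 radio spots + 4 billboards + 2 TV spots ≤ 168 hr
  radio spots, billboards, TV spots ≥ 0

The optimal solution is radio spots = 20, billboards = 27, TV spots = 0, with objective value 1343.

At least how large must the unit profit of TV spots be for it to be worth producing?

Binding: airtime and design. Non-binding: production (4 unused).
By complementary slackness, y = 0 for the non-binding constraint.
Dual feasibility on the basic columns requires 2·y_airtime + 3·y_design = 28, 1·y_airtime + 4·y_design = 29.
Solving: y_airtime = 5, y_design = 6.
TV spots enters the basis when its profit ≥ yᵀa₃ = 5·5 + 6·2 = 37.

37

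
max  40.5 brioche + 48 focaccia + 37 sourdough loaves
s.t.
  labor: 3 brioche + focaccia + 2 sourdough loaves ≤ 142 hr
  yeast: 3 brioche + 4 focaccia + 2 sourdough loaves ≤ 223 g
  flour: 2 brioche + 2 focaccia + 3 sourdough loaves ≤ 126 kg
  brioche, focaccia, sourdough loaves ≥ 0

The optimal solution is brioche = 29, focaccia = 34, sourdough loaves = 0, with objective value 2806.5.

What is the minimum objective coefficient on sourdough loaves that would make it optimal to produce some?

Binding: yeast and flour. Non-binding: labor (21 unused).
By complementary slackness, y = 0 for the non-binding constraint.
Dual feasibility on the basic columns requires 3·y_yeast + 2·y_flour = 40.5, 4·y_yeast + 2·y_flour = 48.
This yields shadow prices y_yeast = 7.5, y_flour = 9.
sourdough loaves enters the basis when its profit ≥ yᵀa₃ = 7.5·2 + 9·3 = 42.

42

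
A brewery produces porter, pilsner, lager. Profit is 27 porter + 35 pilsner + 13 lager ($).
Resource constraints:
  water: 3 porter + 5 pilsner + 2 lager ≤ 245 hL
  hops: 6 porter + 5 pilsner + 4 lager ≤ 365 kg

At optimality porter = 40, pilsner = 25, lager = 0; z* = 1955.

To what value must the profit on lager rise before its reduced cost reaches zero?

18

Both water and hops are binding at x*.
From A_Bᵀ y = c: 3·y_water + 6·y_hops = 27; 5·y_water + 5·y_hops = 35.
→ y_water = 5 and y_hops = 2.
lager enters the basis when its profit ≥ yᵀa₃ = 5·2 + 2·4 = 18.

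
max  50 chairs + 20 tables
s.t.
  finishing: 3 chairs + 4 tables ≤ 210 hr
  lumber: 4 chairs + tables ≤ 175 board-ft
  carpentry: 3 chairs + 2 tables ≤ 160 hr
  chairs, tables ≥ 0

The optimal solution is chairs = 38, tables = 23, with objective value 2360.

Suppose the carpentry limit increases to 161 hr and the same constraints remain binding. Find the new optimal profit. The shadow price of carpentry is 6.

Δb = 1, so new z* = 2360 + (6)·(1) = 2360 + 6 = 2366.

2366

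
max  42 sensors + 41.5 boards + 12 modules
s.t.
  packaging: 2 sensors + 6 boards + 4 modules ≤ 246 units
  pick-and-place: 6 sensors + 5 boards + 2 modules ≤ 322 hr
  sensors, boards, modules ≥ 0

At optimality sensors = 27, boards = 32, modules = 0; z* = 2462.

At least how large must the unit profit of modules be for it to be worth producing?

19

Both packaging and pick-and-place are binding at x*.
From A_Bᵀ y = c: 2·y_packaging + 6·y_pick-and-place = 42; 6·y_packaging + 5·y_pick-and-place = 41.5.
This yields shadow prices y_packaging = 1.5, y_pick-and-place = 6.5.
modules enters the basis when its profit ≥ yᵀa₃ = 1.5·4 + 6.5·2 = 19.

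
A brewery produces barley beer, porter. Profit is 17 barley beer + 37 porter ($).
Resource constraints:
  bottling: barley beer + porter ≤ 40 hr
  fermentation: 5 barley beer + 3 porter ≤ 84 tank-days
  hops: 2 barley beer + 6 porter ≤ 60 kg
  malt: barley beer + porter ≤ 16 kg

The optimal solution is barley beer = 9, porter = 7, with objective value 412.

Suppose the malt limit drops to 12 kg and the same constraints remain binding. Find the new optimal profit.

At the optimum: bottling uses 16 of 40 (slack = 24); fermentation uses 66 of 84 (slack = 18); hops uses 60 of 60 (binding); malt uses 16 of 16 (binding).
Slack constraints have shadow price 0 (complementary slackness).
The binding rows give the dual system: 2·y_hops + 1·y_malt = 17 and 6·y_hops + 1·y_malt = 37.
Solving: y_hops = 5, y_malt = 7.
Δz = y_malt·Δb = 7 × (-4) = -28, so new z* = 412 − 28 = 384.

384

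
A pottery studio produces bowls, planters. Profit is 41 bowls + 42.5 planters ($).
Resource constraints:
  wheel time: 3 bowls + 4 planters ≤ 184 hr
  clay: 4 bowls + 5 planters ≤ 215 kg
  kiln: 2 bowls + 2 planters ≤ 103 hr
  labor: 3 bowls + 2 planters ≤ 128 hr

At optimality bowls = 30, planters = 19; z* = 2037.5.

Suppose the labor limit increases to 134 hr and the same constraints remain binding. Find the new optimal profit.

Binding: clay and labor. Non-binding: wheel time (18 unused), kiln (5 unused).
Since wheel time, kiln are not tight, their duals are 0.
The binding rows give the dual system: 4·y_clay + 3·y_labor = 41 and 5·y_clay + 2·y_labor = 42.5.
This yields shadow prices y_clay = 6.5, y_labor = 5.
Δz = y_labor·Δb = 5 × (6) = 30, so new z* = 2037.5 + 30 = 2067.5.

2067.5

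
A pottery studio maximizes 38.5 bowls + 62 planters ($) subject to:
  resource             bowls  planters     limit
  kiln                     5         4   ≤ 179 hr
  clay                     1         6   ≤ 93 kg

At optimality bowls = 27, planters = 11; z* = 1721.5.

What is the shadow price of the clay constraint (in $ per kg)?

At the optimum: kiln uses 179 of 179 (binding); clay uses 93 of 93 (binding).
The binding rows give the dual system: 5·y_kiln + 1·y_clay = 38.5 and 4·y_kiln + 6·y_clay = 62.
Solving: y_kiln = 6.5, y_clay = 6.
Shadow price of clay = 6.

6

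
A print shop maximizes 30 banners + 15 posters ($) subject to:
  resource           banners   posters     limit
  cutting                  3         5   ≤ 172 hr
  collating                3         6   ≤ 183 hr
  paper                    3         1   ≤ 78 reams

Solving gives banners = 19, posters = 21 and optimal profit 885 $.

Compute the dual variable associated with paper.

Binding: collating and paper. Non-binding: cutting (10 unused).
Since cutting is not tight, its dual is 0.
From A_Bᵀ y = c: 3·y_collating + 3·y_paper = 30; 6·y_collating + 1·y_paper = 15.
→ y_collating = 1 and y_paper = 9.
Shadow price of paper = 9.

9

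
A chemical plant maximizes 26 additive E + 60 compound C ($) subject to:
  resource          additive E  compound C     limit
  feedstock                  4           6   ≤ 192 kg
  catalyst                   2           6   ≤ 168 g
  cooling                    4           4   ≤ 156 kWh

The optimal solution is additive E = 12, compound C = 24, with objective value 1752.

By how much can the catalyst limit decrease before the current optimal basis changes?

18

Binding constraints: feedstock, catalyst. The basis is B = [[4,6],[2,6]] with det 12.
Per unit decrease in catalyst, x* moves by d = (0.5, -0.3333).
The basis stays optimal until cooling becomes binding; allowable decrease = 18 g.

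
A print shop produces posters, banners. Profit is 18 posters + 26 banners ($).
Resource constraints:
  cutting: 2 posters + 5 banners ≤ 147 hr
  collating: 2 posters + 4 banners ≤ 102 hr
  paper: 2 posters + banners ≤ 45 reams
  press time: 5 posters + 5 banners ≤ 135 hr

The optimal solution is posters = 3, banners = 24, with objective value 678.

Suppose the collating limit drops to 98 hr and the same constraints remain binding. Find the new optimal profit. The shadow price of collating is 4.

662

Δb = -4, so new z* = 678 + (4)·(-4) = 678 − 16 = 662.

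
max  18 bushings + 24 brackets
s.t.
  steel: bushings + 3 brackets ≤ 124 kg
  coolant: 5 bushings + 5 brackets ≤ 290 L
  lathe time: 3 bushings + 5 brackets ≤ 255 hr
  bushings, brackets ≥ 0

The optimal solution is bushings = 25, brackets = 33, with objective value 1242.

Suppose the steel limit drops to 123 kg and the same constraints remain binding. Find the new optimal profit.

Binding: steel and coolant. Non-binding: lathe time (15 unused).
By complementary slackness, y = 0 for the non-binding constraint.
The binding rows give the dual system: 1·y_steel + 5·y_coolant = 18 and 3·y_steel + 5·y_coolant = 24.
→ y_steel = 3 and y_coolant = 3.
Δz = y_steel·Δb = 3 × (-1) = -3, so new z* = 1242 − 3 = 1239.

1239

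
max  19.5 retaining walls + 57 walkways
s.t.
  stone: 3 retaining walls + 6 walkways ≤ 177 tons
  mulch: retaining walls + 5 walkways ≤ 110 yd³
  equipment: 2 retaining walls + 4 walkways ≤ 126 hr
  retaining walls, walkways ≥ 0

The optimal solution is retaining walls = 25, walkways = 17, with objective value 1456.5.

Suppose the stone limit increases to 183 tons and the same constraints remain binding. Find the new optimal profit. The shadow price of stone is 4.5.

Δb = 6, so new z* = 1456.5 + (4.5)·(6) = 1456.5 + 27 = 1483.5.

1483.5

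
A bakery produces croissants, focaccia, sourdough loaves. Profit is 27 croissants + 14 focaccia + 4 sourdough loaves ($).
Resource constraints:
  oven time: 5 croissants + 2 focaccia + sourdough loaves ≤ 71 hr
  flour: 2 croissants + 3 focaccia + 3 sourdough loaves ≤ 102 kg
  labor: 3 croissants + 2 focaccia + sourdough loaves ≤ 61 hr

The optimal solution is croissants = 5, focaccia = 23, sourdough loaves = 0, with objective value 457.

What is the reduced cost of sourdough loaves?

Binding: oven time and labor. Non-binding: flour (23 unused).
By complementary slackness, y = 0 for the non-binding constraint.
The binding rows give the dual system: 5·y_oven time + 3·y_labor = 27 and 2·y_oven time + 2·y_labor = 14.
Solving: y_oven time = 3, y_labor = 4.
Reduced cost of sourdough loaves: c₃ − yᵀa₃ = 4 − (3·1 + 4·1) = 4 − 7 = -3.

-3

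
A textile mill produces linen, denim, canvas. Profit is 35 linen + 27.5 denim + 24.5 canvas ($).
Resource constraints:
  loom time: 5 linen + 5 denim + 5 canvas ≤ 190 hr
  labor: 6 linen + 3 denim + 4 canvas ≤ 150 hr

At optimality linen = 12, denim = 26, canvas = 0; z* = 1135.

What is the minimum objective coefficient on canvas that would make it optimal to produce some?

30

At the optimum: loom time uses 190 of 190 (binding); labor uses 150 of 150 (binding).
The binding rows give the dual system: 5·y_loom time + 6·y_labor = 35 and 5·y_loom time + 3·y_labor = 27.5.
→ y_loom time = 4 and y_labor = 2.5.
canvas enters the basis when its profit ≥ yᵀa₃ = 4·5 + 2.5·4 = 30.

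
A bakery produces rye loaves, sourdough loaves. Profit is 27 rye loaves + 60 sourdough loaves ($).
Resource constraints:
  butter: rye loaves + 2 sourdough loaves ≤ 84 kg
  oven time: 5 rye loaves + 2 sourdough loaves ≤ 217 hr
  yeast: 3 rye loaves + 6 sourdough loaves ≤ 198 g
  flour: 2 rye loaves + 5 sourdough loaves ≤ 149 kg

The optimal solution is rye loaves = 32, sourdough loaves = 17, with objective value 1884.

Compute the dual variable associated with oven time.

Check each constraint at x*: butter 66/84 (slack 18); oven time 194/217 (slack 23); yeast 198/198 (tight); flour 149/149 (tight).
By complementary slackness, y = 0 for the non-binding constraints.
The binding rows give the dual system: 3·y_yeast + 2·y_flour = 27 and 6·y_yeast + 5·y_flour = 60.
This yields shadow prices y_yeast = 5, y_flour = 6.
Shadow price of oven time = 0.

0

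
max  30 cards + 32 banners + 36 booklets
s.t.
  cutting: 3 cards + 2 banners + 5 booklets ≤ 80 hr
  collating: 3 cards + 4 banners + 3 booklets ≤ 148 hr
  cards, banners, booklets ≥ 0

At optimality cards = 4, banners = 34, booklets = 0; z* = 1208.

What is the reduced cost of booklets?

Check each constraint at x*: cutting 80/80 (tight); collating 148/148 (tight).
The binding rows give the dual system: 3·y_cutting + 3·y_collating = 30 and 2·y_cutting + 4·y_collating = 32.
→ y_cutting = 4 and y_collating = 6.
Reduced cost of booklets: c₃ − yᵀa₃ = 36 − (4·5 + 6·3) = 36 − 38 = -2.

-2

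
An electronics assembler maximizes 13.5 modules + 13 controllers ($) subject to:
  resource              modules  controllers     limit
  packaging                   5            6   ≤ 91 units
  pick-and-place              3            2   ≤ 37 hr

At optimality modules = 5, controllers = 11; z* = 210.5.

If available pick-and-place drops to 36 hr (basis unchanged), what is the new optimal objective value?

Both packaging and pick-and-place are binding at x*.
Dual feasibility on the basic columns requires 5·y_packaging + 3·y_pick-and-place = 13.5, 6·y_packaging + 2·y_pick-and-place = 13.
→ y_packaging = 1.5 and y_pick-and-place = 2.
Δz = y_pick-and-place·Δb = 2 × (-1) = -2, so new z* = 210.5 − 2 = 208.5.

208.5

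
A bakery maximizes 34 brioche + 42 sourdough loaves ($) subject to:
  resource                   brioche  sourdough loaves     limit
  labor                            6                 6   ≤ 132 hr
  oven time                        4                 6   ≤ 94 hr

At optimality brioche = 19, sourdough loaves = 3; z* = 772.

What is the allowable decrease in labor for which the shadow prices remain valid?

38

Binding constraints: labor, oven time. The basis is B = [[6,6],[4,6]] with det 12.
Per unit decrease in labor, x* moves by d = (-0.5, 0.3333).
The basis stays optimal until brioche reaches 0; allowable decrease = 38 hr.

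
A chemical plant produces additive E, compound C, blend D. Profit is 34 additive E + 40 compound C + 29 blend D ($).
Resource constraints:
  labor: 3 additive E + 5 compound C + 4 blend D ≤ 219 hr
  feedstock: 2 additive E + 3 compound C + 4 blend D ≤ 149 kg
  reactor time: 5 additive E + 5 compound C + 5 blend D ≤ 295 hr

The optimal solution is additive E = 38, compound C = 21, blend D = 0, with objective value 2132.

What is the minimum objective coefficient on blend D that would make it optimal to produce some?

Check each constraint at x*: labor 219/219 (tight); feedstock 139/149 (slack 10); reactor time 295/295 (tight).
By complementary slackness, y = 0 for the non-binding constraint.
The binding rows give the dual system: 3·y_labor + 5·y_reactor time = 34 and 5·y_labor + 5·y_reactor time = 40.
This yields shadow prices y_labor = 3, y_reactor time = 5.
blend D enters the basis when its profit ≥ yᵀa₃ = 3·4 + 5·5 = 37.

37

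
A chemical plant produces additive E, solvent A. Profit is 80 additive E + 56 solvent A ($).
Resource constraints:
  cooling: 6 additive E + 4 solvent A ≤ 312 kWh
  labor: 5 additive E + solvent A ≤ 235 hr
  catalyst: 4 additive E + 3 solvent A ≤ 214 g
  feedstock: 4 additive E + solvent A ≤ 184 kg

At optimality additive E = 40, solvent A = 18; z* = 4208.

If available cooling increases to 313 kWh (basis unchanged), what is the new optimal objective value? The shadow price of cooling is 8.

Δb = 1, so new z* = 4208 + (8)·(1) = 4208 + 8 = 4216.

4216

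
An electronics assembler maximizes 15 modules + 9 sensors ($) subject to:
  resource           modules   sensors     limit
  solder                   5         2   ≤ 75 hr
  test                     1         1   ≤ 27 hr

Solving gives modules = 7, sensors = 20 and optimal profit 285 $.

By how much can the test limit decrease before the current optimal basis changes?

Binding constraints: solder, test. The basis is B = [[5,2],[1,1]] with det 3.
Per unit decrease in test, x* moves by d = (0.6667, -1.6667).
The basis stays optimal until sensors reaches 0; allowable decrease = 12 hr.

12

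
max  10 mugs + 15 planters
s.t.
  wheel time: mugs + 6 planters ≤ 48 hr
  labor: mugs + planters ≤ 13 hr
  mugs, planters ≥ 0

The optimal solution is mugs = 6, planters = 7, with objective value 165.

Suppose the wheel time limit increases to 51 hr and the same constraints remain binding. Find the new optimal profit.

Check each constraint at x*: wheel time 48/48 (tight); labor 13/13 (tight).
From A_Bᵀ y = c: 1·y_wheel time + 1·y_labor = 10; 6·y_wheel time + 1·y_labor = 15.
→ y_wheel time = 1 and y_labor = 9.
Δz = y_wheel time·Δb = 1 × (3) = 3, so new z* = 165 + 3 = 168.

168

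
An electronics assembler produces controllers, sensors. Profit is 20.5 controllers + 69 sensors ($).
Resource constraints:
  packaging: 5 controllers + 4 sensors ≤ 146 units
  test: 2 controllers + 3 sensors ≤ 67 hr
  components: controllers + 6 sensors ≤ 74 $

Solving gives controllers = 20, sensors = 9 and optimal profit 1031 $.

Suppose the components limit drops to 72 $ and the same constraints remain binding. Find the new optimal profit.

Check each constraint at x*: packaging 136/146 (slack 10); test 67/67 (tight); components 74/74 (tight).
Slack constraints have shadow price 0 (complementary slackness).
Dual feasibility on the basic columns requires 2·y_test + 1·y_components = 20.5, 3·y_test + 6·y_components = 69.
Solving: y_test = 6, y_components = 8.5.
Δz = y_components·Δb = 8.5 × (-2) = -17, so new z* = 1031 − 17 = 1014.

1014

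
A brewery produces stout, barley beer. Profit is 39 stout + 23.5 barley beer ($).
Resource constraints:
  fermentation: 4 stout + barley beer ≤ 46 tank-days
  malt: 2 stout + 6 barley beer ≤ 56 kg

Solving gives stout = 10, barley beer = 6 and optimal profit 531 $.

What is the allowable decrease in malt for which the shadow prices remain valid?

Binding constraints: fermentation, malt. The basis is B = [[4,1],[2,6]] with det 22.
Per unit decrease in malt, x* moves by d = (0.0455, -0.1818).
The basis stays optimal until barley beer reaches 0; allowable decrease = 33 kg.

33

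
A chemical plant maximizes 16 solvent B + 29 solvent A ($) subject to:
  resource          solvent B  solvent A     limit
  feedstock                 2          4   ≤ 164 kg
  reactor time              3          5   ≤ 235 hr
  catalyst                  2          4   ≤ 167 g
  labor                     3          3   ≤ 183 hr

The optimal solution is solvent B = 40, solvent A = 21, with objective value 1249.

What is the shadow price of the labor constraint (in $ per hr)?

1

Check each constraint at x*: feedstock 164/164 (tight); reactor time 225/235 (slack 10); catalyst 164/167 (slack 3); labor 183/183 (tight).
Since reactor time, catalyst are not tight, their duals are 0.
Dual feasibility on the basic columns requires 2·y_feedstock + 3·y_labor = 16, 4·y_feedstock + 3·y_labor = 29.
Solving: y_feedstock = 6.5, y_labor = 1.
Shadow price of labor = 1.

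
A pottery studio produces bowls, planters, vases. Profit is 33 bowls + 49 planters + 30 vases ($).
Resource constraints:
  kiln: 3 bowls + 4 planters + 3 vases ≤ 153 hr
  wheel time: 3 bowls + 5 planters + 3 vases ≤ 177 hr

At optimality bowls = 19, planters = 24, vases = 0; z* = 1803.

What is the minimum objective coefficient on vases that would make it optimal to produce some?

At the optimum: kiln uses 153 of 153 (binding); wheel time uses 177 of 177 (binding).
From A_Bᵀ y = c: 3·y_kiln + 3·y_wheel time = 33; 4·y_kiln + 5·y_wheel time = 49.
Solving: y_kiln = 6, y_wheel time = 5.
vases enters the basis when its profit ≥ yᵀa₃ = 6·3 + 5·3 = 33.

33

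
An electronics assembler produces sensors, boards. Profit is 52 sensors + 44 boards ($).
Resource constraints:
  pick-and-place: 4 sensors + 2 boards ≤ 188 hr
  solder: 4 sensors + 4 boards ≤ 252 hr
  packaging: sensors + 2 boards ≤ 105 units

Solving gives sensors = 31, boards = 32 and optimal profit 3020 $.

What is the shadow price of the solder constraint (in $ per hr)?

Check each constraint at x*: pick-and-place 188/188 (tight); solder 252/252 (tight); packaging 95/105 (slack 10).
By complementary slackness, y = 0 for the non-binding constraint.
The binding rows give the dual system: 4·y_pick-and-place + 4·y_solder = 52 and 2·y_pick-and-place + 4·y_solder = 44.
→ y_pick-and-place = 4 and y_solder = 9.
Shadow price of solder = 9.

9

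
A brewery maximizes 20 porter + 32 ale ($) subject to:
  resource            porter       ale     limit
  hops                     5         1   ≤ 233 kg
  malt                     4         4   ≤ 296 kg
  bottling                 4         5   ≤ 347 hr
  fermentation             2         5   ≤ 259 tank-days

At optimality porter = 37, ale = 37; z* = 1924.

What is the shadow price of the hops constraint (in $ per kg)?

Check each constraint at x*: hops 222/233 (slack 11); malt 296/296 (tight); bottling 333/347 (slack 14); fermentation 259/259 (tight).
Since hops, bottling are not tight, their duals are 0.
Dual feasibility on the basic columns requires 4·y_malt + 2·y_fermentation = 20, 4·y_malt + 5·y_fermentation = 32.
This yields shadow prices y_malt = 3, y_fermentation = 4.
Shadow price of hops = 0.

0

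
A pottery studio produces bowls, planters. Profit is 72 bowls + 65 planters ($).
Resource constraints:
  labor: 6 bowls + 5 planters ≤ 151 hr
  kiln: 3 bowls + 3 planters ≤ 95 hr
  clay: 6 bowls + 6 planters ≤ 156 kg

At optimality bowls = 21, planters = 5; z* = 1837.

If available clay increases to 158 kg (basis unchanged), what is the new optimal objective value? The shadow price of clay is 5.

Δb = 2, so new z* = 1837 + (5)·(2) = 1837 + 10 = 1847.

1847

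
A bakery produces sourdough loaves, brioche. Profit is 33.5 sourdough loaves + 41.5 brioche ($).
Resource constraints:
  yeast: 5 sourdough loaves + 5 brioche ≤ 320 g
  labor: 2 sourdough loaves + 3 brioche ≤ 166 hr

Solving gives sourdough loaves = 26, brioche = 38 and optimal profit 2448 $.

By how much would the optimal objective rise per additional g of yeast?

Check each constraint at x*: yeast 320/320 (tight); labor 166/166 (tight).
The binding rows give the dual system: 5·y_yeast + 2·y_labor = 33.5 and 5·y_yeast + 3·y_labor = 41.5.
This yields shadow prices y_yeast = 3.5, y_labor = 8.
Shadow price of yeast = 3.5.

3.5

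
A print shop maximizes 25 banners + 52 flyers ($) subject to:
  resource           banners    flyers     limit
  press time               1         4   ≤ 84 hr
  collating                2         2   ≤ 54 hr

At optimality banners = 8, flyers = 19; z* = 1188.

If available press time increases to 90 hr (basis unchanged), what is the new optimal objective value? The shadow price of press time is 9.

Δb = 6, so new z* = 1188 + (9)·(6) = 1188 + 54 = 1242.

1242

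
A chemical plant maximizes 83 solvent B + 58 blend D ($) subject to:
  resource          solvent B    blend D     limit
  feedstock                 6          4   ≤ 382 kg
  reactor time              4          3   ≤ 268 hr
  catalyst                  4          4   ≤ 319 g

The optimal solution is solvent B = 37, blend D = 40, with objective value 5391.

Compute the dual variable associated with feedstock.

Check each constraint at x*: feedstock 382/382 (tight); reactor time 268/268 (tight); catalyst 308/319 (slack 11).
Since catalyst is not tight, its dual is 0.
Dual feasibility on the basic columns requires 6·y_feedstock + 4·y_reactor time = 83, 4·y_feedstock + 3·y_reactor time = 58.
→ y_feedstock = 8.5 and y_reactor time = 8.
Shadow price of feedstock = 8.5.

8.5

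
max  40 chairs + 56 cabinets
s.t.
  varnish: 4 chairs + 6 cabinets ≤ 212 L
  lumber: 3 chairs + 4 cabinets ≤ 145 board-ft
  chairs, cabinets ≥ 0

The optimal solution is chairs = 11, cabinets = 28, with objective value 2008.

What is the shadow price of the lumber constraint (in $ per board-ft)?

Both varnish and lumber are binding at x*.
The binding rows give the dual system: 4·y_varnish + 3·y_lumber = 40 and 6·y_varnish + 4·y_lumber = 56.
→ y_varnish = 4 and y_lumber = 8.
Shadow price of lumber = 8.

8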